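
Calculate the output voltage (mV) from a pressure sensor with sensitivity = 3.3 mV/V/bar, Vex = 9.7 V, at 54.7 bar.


Output = sensitivity * Vex * P.
Vout = 3.3 * 9.7 * 54.7
Vout = 32.01 * 54.7
Vout = 1750.95 mV

1750.95 mV


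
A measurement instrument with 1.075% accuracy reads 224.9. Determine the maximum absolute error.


Absolute error = (accuracy% / 100) * reading.
Error = (1.075 / 100) * 224.9
Error = 0.01075 * 224.9
Error = 2.4177

2.4177


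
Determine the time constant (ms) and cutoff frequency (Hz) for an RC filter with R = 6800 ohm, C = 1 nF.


Time constant: tau = R * C.
tau = 6800 * 1.00e-09 = 6.8e-06 s
tau = 0.0068 ms
Cutoff frequency: fc = 1 / (2*pi*R*C).
fc = 1 / (2*pi*6.8e-06) = 23405.14 Hz

tau = 0.0068 ms, fc = 23405.14 Hz


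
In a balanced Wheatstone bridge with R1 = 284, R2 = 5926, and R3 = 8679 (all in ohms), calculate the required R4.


At balance: R1*R4 = R2*R3, so R4 = R2*R3/R1.
R4 = 5926 * 8679 / 284
R4 = 51431754 / 284
R4 = 181097.73 ohm

181097.73 ohm


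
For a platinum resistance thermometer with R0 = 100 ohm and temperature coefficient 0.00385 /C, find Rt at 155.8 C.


The RTD equation: Rt = R0 * (1 + alpha * T).
Rt = 100 * (1 + 0.00385 * 155.8)
Rt = 100 * (1 + 0.59983)
Rt = 100 * 1.59983
Rt = 159.983 ohm

159.983 ohm


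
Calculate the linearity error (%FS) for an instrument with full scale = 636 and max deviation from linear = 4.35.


Linearity error = (max deviation / full scale) * 100%.
Linearity = (4.35 / 636) * 100
Linearity = 0.684 %FS

0.684 %FS


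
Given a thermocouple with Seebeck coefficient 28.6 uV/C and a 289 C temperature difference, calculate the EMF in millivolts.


The thermocouple output V = sensitivity * dT.
V = 28.6 uV/C * 289 C
V = 8265.4 uV
V = 8.265 mV

8.265 mV


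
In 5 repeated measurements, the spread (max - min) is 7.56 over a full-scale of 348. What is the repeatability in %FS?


Repeatability = (spread / full scale) * 100%.
R = (7.56 / 348) * 100
R = 2.172 %FS

2.172 %FS


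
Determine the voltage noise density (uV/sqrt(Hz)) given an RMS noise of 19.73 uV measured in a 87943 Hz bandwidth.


Noise spectral density = Vrms / sqrt(BW).
NSD = 19.73 / sqrt(87943)
NSD = 19.73 / 296.5519
NSD = 0.0665 uV/sqrt(Hz)

0.0665 uV/sqrt(Hz)


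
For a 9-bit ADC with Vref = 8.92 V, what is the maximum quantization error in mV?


The maximum quantization error is +/- LSB/2.
LSB = Vref / 2^n = 8.92 / 512 = 0.01742187 V
Max error = LSB / 2 = 0.01742187 / 2 = 0.00871094 V
Max error = 8.7109 mV

8.7109 mV


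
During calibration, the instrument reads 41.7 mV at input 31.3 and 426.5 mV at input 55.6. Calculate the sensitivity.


Sensitivity = (y2 - y1) / (x2 - x1).
S = (426.5 - 41.7) / (55.6 - 31.3)
S = 384.8 / 24.3
S = 15.8354 mV/unit

15.8354 mV/unit


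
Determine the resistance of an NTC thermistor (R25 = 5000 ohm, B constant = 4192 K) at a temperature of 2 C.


NTC thermistor equation: Rt = R25 * exp(B * (1/T - 1/T25)).
T in Kelvin: 275.15 K, T25 = 298.15 K
1/T - 1/T25 = 1/275.15 - 1/298.15 = 0.00028036
B * (1/T - 1/T25) = 4192 * 0.00028036 = 1.1753
Rt = 5000 * exp(1.1753) = 16195.4 ohm

16195.4 ohm


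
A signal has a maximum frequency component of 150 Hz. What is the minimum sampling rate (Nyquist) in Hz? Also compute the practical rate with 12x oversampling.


By Nyquist theorem, fs_min = 2 * fmax.
fs_min = 2 * 150 = 300 Hz
Practical rate = 12 * fs_min = 12 * 300 = 3600 Hz

fs_min = 300 Hz, fs_practical = 3600 Hz


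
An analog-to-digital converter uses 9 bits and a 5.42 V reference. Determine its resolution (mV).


The resolution (LSB) of an ADC is Vref / 2^n.
LSB = 5.42 / 2^9
LSB = 5.42 / 512
LSB = 0.01058594 V = 10.5859375 mV

10.5859375 mV


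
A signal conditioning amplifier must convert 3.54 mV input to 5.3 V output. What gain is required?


Gain = Vout / Vin (converting to same units).
G = 5.3 V / 3.54 mV
G = 5300.0 mV / 3.54 mV
G = 1497.18

1497.18


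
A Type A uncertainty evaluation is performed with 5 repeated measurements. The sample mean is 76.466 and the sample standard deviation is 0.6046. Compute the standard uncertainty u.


The standard uncertainty for Type A evaluation is u = s / sqrt(n).
u = 0.6046 / sqrt(5)
u = 0.6046 / 2.2361
u = 0.2704

0.2704


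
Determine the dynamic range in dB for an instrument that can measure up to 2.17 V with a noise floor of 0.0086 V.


Dynamic range = 20 * log10(Vmax / Vnoise).
DR = 20 * log10(2.17 / 0.0086)
DR = 20 * log10(252.33)
DR = 48.04 dB

48.04 dB


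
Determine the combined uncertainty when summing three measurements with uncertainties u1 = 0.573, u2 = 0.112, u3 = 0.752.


For a sum of independent quantities, uc = sqrt(u1^2 + u2^2 + u3^2).
uc = sqrt(0.573^2 + 0.112^2 + 0.752^2)
uc = sqrt(0.328329 + 0.012544 + 0.565504)
uc = 0.952

0.952


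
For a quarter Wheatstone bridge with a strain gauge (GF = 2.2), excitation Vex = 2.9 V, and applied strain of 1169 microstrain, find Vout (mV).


Quarter bridge output: Vout = (GF * epsilon * Vex) / 4.
Vout = (2.2 * 1169e-6 * 2.9) / 4
Vout = 0.00745822 / 4 V
Vout = 0.00186455 V = 1.8646 mV

1.8646 mV


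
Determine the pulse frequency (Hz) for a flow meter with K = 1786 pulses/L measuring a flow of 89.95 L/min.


Frequency = K * Q / 60 (converting L/min to L/s).
f = 1786 * 89.95 / 60
f = 160650.7 / 60
f = 2677.51 Hz

2677.51 Hz


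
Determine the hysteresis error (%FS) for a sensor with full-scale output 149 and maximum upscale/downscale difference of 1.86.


Hysteresis = (max difference / full scale) * 100%.
H = (1.86 / 149) * 100
H = 1.248 %FS

1.248 %FS


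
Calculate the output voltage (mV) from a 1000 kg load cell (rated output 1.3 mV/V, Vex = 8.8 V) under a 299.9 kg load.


Vout = rated_output * Vex * (load / capacity).
Vout = 1.3 * 8.8 * (299.9 / 1000)
Vout = 1.3 * 8.8 * 0.2999
Vout = 3.431 mV

3.431 mV


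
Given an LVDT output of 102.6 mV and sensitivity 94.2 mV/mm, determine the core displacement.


Displacement = Vout / sensitivity.
d = 102.6 / 94.2
d = 1.089 mm

1.089 mm


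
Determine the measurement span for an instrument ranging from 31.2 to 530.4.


Span = upper range - lower range.
Span = 530.4 - (31.2)
Span = 499.2

499.2


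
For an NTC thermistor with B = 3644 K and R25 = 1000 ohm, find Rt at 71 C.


NTC thermistor equation: Rt = R25 * exp(B * (1/T - 1/T25)).
T in Kelvin: 344.15 K, T25 = 298.15 K
1/T - 1/T25 = 1/344.15 - 1/298.15 = -0.00044831
B * (1/T - 1/T25) = 3644 * -0.00044831 = -1.6336
Rt = 1000 * exp(-1.6336) = 195.2 ohm

195.2 ohm


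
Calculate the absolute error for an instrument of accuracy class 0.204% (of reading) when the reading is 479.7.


Absolute error = (accuracy% / 100) * reading.
Error = (0.204 / 100) * 479.7
Error = 0.00204 * 479.7
Error = 0.9786

0.9786


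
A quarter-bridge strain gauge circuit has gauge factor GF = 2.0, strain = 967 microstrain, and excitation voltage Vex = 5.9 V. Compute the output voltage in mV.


Quarter bridge output: Vout = (GF * epsilon * Vex) / 4.
Vout = (2.0 * 967e-6 * 5.9) / 4
Vout = 0.0114106 / 4 V
Vout = 0.00285265 V = 2.8527 mV

2.8527 mV


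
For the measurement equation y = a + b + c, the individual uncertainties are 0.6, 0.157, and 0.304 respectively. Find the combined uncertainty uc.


For a sum of independent quantities, uc = sqrt(u1^2 + u2^2 + u3^2).
uc = sqrt(0.6^2 + 0.157^2 + 0.304^2)
uc = sqrt(0.36 + 0.024649 + 0.092416)
uc = 0.6907

0.6907


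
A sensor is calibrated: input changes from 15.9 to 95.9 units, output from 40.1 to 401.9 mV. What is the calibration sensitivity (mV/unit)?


Sensitivity = (y2 - y1) / (x2 - x1).
S = (401.9 - 40.1) / (95.9 - 15.9)
S = 361.8 / 80.0
S = 4.5225 mV/unit

4.5225 mV/unit


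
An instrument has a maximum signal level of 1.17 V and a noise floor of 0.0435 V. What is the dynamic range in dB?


Dynamic range = 20 * log10(Vmax / Vnoise).
DR = 20 * log10(1.17 / 0.0435)
DR = 20 * log10(26.9)
DR = 28.59 dB

28.59 dB


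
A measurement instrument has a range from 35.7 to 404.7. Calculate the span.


Span = upper range - lower range.
Span = 404.7 - (35.7)
Span = 369.0

369.0


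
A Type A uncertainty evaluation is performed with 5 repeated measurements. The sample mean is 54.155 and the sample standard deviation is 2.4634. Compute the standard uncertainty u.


The standard uncertainty for Type A evaluation is u = s / sqrt(n).
u = 2.4634 / sqrt(5)
u = 2.4634 / 2.2361
u = 1.1017

1.1017


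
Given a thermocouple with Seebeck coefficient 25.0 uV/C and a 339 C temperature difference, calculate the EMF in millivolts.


The thermocouple output V = sensitivity * dT.
V = 25.0 uV/C * 339 C
V = 8475.0 uV
V = 8.475 mV

8.475 mV


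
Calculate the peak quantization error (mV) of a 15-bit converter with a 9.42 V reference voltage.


The maximum quantization error is +/- LSB/2.
LSB = Vref / 2^n = 9.42 / 32768 = 0.00028748 V
Max error = LSB / 2 = 0.00028748 / 2 = 0.00014374 V
Max error = 0.1437 mV

0.1437 mV


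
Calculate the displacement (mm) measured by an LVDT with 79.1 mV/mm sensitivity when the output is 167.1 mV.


Displacement = Vout / sensitivity.
d = 167.1 / 79.1
d = 2.113 mm

2.113 mm


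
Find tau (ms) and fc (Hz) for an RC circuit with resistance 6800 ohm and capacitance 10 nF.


Time constant: tau = R * C.
tau = 6800 * 1.00e-08 = 6.8e-05 s
tau = 0.068 ms
Cutoff frequency: fc = 1 / (2*pi*R*C).
fc = 1 / (2*pi*6.8e-05) = 2340.51 Hz

tau = 0.068 ms, fc = 2340.51 Hz


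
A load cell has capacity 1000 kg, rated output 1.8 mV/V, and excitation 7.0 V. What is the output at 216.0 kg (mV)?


Vout = rated_output * Vex * (load / capacity).
Vout = 1.8 * 7.0 * (216.0 / 1000)
Vout = 1.8 * 7.0 * 0.216
Vout = 2.722 mV

2.722 mV


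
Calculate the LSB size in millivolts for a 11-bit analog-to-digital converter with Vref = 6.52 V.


The resolution (LSB) of an ADC is Vref / 2^n.
LSB = 6.52 / 2^11
LSB = 6.52 / 2048
LSB = 0.00318359 V = 3.18359375 mV

3.18359375 mV


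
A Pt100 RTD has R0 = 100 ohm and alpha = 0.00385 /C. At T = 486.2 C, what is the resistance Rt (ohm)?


The RTD equation: Rt = R0 * (1 + alpha * T).
Rt = 100 * (1 + 0.00385 * 486.2)
Rt = 100 * (1 + 1.87187)
Rt = 100 * 2.87187
Rt = 287.187 ohm

287.187 ohm


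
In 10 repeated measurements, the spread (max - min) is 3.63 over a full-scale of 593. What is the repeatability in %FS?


Repeatability = (spread / full scale) * 100%.
R = (3.63 / 593) * 100
R = 0.612 %FS

0.612 %FS


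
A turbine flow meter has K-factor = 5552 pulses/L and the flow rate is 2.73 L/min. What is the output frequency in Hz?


Frequency = K * Q / 60 (converting L/min to L/s).
f = 5552 * 2.73 / 60
f = 15156.96 / 60
f = 252.62 Hz

252.62 Hz


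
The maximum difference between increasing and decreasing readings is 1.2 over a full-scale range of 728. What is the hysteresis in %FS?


Hysteresis = (max difference / full scale) * 100%.
H = (1.2 / 728) * 100
H = 0.165 %FS

0.165 %FS


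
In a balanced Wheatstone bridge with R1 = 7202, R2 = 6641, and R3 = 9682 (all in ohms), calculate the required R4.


At balance: R1*R4 = R2*R3, so R4 = R2*R3/R1.
R4 = 6641 * 9682 / 7202
R4 = 64298162 / 7202
R4 = 8927.82 ohm

8927.82 ohm


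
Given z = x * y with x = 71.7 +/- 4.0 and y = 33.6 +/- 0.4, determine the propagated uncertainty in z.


For a product z = x*y, the relative uncertainty is:
uz/z = sqrt((ux/x)^2 + (uy/y)^2)
Relative uncertainties: ux/x = 4.0/71.7 = 0.055788
uy/y = 0.4/33.6 = 0.011905
z = 71.7 * 33.6 = 2409.1
uz = 2409.1 * sqrt(0.055788^2 + 0.011905^2) = 137.426

137.426


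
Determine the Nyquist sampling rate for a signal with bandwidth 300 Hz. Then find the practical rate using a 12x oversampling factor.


By Nyquist theorem, fs_min = 2 * fmax.
fs_min = 2 * 300 = 600 Hz
Practical rate = 12 * fs_min = 12 * 600 = 7200 Hz

fs_min = 600 Hz, fs_practical = 7200 Hz


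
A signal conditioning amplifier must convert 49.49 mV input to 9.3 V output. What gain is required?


Gain = Vout / Vin (converting to same units).
G = 9.3 V / 49.49 mV
G = 9300.0 mV / 49.49 mV
G = 187.92

187.92


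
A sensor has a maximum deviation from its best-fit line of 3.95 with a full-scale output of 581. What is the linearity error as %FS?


Linearity error = (max deviation / full scale) * 100%.
Linearity = (3.95 / 581) * 100
Linearity = 0.68 %FS

0.68 %FS


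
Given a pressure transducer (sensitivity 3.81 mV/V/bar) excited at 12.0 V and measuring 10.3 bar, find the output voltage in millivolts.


Output = sensitivity * Vex * P.
Vout = 3.81 * 12.0 * 10.3
Vout = 45.72 * 10.3
Vout = 470.92 mV

470.92 mV


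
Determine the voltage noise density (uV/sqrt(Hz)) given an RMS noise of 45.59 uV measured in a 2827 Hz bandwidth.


Noise spectral density = Vrms / sqrt(BW).
NSD = 45.59 / sqrt(2827)
NSD = 45.59 / 53.1695
NSD = 0.8574 uV/sqrt(Hz)

0.8574 uV/sqrt(Hz)


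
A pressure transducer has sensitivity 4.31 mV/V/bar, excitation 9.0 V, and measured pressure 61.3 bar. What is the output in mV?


Output = sensitivity * Vex * P.
Vout = 4.31 * 9.0 * 61.3
Vout = 38.79 * 61.3
Vout = 2377.83 mV

2377.83 mV


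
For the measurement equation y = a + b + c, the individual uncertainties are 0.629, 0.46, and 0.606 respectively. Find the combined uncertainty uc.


For a sum of independent quantities, uc = sqrt(u1^2 + u2^2 + u3^2).
uc = sqrt(0.629^2 + 0.46^2 + 0.606^2)
uc = sqrt(0.395641 + 0.2116 + 0.367236)
uc = 0.9872

0.9872


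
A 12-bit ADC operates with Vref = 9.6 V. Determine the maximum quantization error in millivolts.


The maximum quantization error is +/- LSB/2.
LSB = Vref / 2^n = 9.6 / 4096 = 0.00234375 V
Max error = LSB / 2 = 0.00234375 / 2 = 0.00117187 V
Max error = 1.1719 mV

1.1719 mV


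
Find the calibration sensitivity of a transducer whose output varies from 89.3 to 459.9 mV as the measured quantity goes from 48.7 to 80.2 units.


Sensitivity = (y2 - y1) / (x2 - x1).
S = (459.9 - 89.3) / (80.2 - 48.7)
S = 370.6 / 31.5
S = 11.7651 mV/unit

11.7651 mV/unit


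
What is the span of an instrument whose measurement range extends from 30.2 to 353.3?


Span = upper range - lower range.
Span = 353.3 - (30.2)
Span = 323.1

323.1


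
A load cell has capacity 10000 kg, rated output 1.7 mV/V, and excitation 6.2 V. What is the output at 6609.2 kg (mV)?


Vout = rated_output * Vex * (load / capacity).
Vout = 1.7 * 6.2 * (6609.2 / 10000)
Vout = 1.7 * 6.2 * 0.66092
Vout = 6.966 mV

6.966 mV


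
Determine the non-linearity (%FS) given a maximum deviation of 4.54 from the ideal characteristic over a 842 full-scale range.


Linearity error = (max deviation / full scale) * 100%.
Linearity = (4.54 / 842) * 100
Linearity = 0.539 %FS

0.539 %FS


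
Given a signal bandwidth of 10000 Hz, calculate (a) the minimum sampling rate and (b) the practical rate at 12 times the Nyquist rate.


By Nyquist theorem, fs_min = 2 * fmax.
fs_min = 2 * 10000 = 20000 Hz
Practical rate = 12 * fs_min = 12 * 20000 = 240000 Hz

fs_min = 20000 Hz, fs_practical = 240000 Hz


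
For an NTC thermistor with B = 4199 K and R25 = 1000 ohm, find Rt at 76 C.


NTC thermistor equation: Rt = R25 * exp(B * (1/T - 1/T25)).
T in Kelvin: 349.15 K, T25 = 298.15 K
1/T - 1/T25 = 1/349.15 - 1/298.15 = -0.00048992
B * (1/T - 1/T25) = 4199 * -0.00048992 = -2.0572
Rt = 1000 * exp(-2.0572) = 127.8 ohm

127.8 ohm


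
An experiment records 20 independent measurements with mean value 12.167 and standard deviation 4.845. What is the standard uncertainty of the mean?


The standard uncertainty for Type A evaluation is u = s / sqrt(n).
u = 4.845 / sqrt(20)
u = 4.845 / 4.4721
u = 1.0834

1.0834


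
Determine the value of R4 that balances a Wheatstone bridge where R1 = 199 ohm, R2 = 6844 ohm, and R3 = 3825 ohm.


At balance: R1*R4 = R2*R3, so R4 = R2*R3/R1.
R4 = 6844 * 3825 / 199
R4 = 26178300 / 199
R4 = 131549.25 ohm

131549.25 ohm


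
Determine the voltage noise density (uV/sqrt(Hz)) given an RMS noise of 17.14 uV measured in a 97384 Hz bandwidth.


Noise spectral density = Vrms / sqrt(BW).
NSD = 17.14 / sqrt(97384)
NSD = 17.14 / 312.0641
NSD = 0.0549 uV/sqrt(Hz)

0.0549 uV/sqrt(Hz)


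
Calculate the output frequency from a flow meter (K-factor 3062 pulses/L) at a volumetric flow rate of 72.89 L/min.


Frequency = K * Q / 60 (converting L/min to L/s).
f = 3062 * 72.89 / 60
f = 223189.18 / 60
f = 3719.82 Hz

3719.82 Hz


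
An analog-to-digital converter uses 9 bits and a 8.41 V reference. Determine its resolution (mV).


The resolution (LSB) of an ADC is Vref / 2^n.
LSB = 8.41 / 2^9
LSB = 8.41 / 512
LSB = 0.01642578 V = 16.42578125 mV

16.42578125 mV


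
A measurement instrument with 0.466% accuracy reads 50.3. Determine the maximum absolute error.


Absolute error = (accuracy% / 100) * reading.
Error = (0.466 / 100) * 50.3
Error = 0.00466 * 50.3
Error = 0.2344

0.2344


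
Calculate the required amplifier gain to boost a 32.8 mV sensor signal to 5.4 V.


Gain = Vout / Vin (converting to same units).
G = 5.4 V / 32.8 mV
G = 5400.0 mV / 32.8 mV
G = 164.63

164.63


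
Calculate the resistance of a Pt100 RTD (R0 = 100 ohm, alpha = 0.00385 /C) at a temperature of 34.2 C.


The RTD equation: Rt = R0 * (1 + alpha * T).
Rt = 100 * (1 + 0.00385 * 34.2)
Rt = 100 * (1 + 0.13167)
Rt = 100 * 1.13167
Rt = 113.167 ohm

113.167 ohm


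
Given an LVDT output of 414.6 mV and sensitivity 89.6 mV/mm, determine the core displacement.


Displacement = Vout / sensitivity.
d = 414.6 / 89.6
d = 4.627 mm

4.627 mm


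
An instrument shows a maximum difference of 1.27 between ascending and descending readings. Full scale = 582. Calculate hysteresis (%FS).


Hysteresis = (max difference / full scale) * 100%.
H = (1.27 / 582) * 100
H = 0.218 %FS

0.218 %FS


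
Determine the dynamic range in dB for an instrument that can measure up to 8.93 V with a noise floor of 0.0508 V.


Dynamic range = 20 * log10(Vmax / Vnoise).
DR = 20 * log10(8.93 / 0.0508)
DR = 20 * log10(175.79)
DR = 44.9 dB

44.9 dB


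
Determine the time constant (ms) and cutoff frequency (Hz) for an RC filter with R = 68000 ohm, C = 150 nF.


Time constant: tau = R * C.
tau = 68000 * 1.50e-07 = 0.0102 s
tau = 10.2 ms
Cutoff frequency: fc = 1 / (2*pi*R*C).
fc = 1 / (2*pi*0.0102) = 15.6 Hz

tau = 10.2 ms, fc = 15.6 Hz


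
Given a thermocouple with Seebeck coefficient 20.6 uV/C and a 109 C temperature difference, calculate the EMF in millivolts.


The thermocouple output V = sensitivity * dT.
V = 20.6 uV/C * 109 C
V = 2245.4 uV
V = 2.245 mV

2.245 mV


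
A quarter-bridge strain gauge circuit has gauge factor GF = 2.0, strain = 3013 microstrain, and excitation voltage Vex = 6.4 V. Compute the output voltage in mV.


Quarter bridge output: Vout = (GF * epsilon * Vex) / 4.
Vout = (2.0 * 3013e-6 * 6.4) / 4
Vout = 0.0385664 / 4 V
Vout = 0.0096416 V = 9.6416 mV

9.6416 mV


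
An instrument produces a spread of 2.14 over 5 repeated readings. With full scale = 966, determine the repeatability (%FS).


Repeatability = (spread / full scale) * 100%.
R = (2.14 / 966) * 100
R = 0.222 %FS

0.222 %FS


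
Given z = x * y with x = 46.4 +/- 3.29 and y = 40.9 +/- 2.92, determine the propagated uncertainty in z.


For a product z = x*y, the relative uncertainty is:
uz/z = sqrt((ux/x)^2 + (uy/y)^2)
Relative uncertainties: ux/x = 3.29/46.4 = 0.070905
uy/y = 2.92/40.9 = 0.071394
z = 46.4 * 40.9 = 1897.8
uz = 1897.8 * sqrt(0.070905^2 + 0.071394^2) = 190.955

190.955


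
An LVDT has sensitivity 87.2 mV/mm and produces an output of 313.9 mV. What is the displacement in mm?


Displacement = Vout / sensitivity.
d = 313.9 / 87.2
d = 3.6 mm

3.6 mm


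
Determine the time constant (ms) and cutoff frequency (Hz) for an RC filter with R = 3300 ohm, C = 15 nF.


Time constant: tau = R * C.
tau = 3300 * 1.50e-08 = 4.95e-05 s
tau = 0.0495 ms
Cutoff frequency: fc = 1 / (2*pi*R*C).
fc = 1 / (2*pi*4.95e-05) = 3215.25 Hz

tau = 0.0495 ms, fc = 3215.25 Hz


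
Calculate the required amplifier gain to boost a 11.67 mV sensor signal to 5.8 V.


Gain = Vout / Vin (converting to same units).
G = 5.8 V / 11.67 mV
G = 5800.0 mV / 11.67 mV
G = 497.0

497.0


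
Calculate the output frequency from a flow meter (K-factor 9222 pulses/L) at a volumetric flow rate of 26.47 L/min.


Frequency = K * Q / 60 (converting L/min to L/s).
f = 9222 * 26.47 / 60
f = 244106.34 / 60
f = 4068.44 Hz

4068.44 Hz


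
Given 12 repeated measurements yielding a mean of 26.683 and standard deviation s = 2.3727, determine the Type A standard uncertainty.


The standard uncertainty for Type A evaluation is u = s / sqrt(n).
u = 2.3727 / sqrt(12)
u = 2.3727 / 3.4641
u = 0.6849

0.6849


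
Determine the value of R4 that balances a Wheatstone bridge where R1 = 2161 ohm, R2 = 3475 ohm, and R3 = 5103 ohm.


At balance: R1*R4 = R2*R3, so R4 = R2*R3/R1.
R4 = 3475 * 5103 / 2161
R4 = 17732925 / 2161
R4 = 8205.89 ohm

8205.89 ohm


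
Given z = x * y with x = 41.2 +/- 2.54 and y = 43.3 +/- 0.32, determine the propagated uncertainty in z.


For a product z = x*y, the relative uncertainty is:
uz/z = sqrt((ux/x)^2 + (uy/y)^2)
Relative uncertainties: ux/x = 2.54/41.2 = 0.06165
uy/y = 0.32/43.3 = 0.00739
z = 41.2 * 43.3 = 1784.0
uz = 1784.0 * sqrt(0.06165^2 + 0.00739^2) = 110.769

110.769


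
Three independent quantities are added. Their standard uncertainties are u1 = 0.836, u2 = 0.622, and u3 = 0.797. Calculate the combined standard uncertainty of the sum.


For a sum of independent quantities, uc = sqrt(u1^2 + u2^2 + u3^2).
uc = sqrt(0.836^2 + 0.622^2 + 0.797^2)
uc = sqrt(0.698896 + 0.386884 + 0.635209)
uc = 1.3119

1.3119


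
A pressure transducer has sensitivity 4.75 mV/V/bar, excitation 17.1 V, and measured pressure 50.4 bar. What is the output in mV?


Output = sensitivity * Vex * P.
Vout = 4.75 * 17.1 * 50.4
Vout = 81.225 * 50.4
Vout = 4093.74 mV

4093.74 mV


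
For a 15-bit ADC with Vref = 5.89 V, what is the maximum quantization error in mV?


The maximum quantization error is +/- LSB/2.
LSB = Vref / 2^n = 5.89 / 32768 = 0.00017975 V
Max error = LSB / 2 = 0.00017975 / 2 = 8.987e-05 V
Max error = 0.0899 mV

0.0899 mV


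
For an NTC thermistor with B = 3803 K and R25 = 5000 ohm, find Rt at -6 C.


NTC thermistor equation: Rt = R25 * exp(B * (1/T - 1/T25)).
T in Kelvin: 267.15 K, T25 = 298.15 K
1/T - 1/T25 = 1/267.15 - 1/298.15 = 0.0003892
B * (1/T - 1/T25) = 3803 * 0.0003892 = 1.4801
Rt = 5000 * exp(1.4801) = 21967.4 ohm

21967.4 ohm


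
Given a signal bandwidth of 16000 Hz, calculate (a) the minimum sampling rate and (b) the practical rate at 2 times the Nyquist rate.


By Nyquist theorem, fs_min = 2 * fmax.
fs_min = 2 * 16000 = 32000 Hz
Practical rate = 2 * fs_min = 2 * 32000 = 64000 Hz

fs_min = 32000 Hz, fs_practical = 64000 Hz


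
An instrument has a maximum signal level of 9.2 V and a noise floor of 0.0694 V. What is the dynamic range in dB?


Dynamic range = 20 * log10(Vmax / Vnoise).
DR = 20 * log10(9.2 / 0.0694)
DR = 20 * log10(132.56)
DR = 42.45 dB

42.45 dB


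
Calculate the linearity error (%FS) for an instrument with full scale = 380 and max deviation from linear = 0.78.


Linearity error = (max deviation / full scale) * 100%.
Linearity = (0.78 / 380) * 100
Linearity = 0.205 %FS

0.205 %FS


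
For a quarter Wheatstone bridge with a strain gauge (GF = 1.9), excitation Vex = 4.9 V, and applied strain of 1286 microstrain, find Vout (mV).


Quarter bridge output: Vout = (GF * epsilon * Vex) / 4.
Vout = (1.9 * 1286e-6 * 4.9) / 4
Vout = 0.01197266 / 4 V
Vout = 0.00299317 V = 2.9932 mV

2.9932 mV


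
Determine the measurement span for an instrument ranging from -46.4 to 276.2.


Span = upper range - lower range.
Span = 276.2 - (-46.4)
Span = 322.6

322.6


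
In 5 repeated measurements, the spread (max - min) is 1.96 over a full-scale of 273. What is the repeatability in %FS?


Repeatability = (spread / full scale) * 100%.
R = (1.96 / 273) * 100
R = 0.718 %FS

0.718 %FS


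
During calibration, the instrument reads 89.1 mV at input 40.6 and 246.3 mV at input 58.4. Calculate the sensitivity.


Sensitivity = (y2 - y1) / (x2 - x1).
S = (246.3 - 89.1) / (58.4 - 40.6)
S = 157.2 / 17.8
S = 8.8315 mV/unit

8.8315 mV/unit


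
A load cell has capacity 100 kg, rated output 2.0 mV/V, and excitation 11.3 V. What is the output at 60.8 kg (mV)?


Vout = rated_output * Vex * (load / capacity).
Vout = 2.0 * 11.3 * (60.8 / 100)
Vout = 2.0 * 11.3 * 0.608
Vout = 13.741 mV

13.741 mV


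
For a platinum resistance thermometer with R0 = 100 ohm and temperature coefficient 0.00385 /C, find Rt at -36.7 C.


The RTD equation: Rt = R0 * (1 + alpha * T).
Rt = 100 * (1 + 0.00385 * -36.7)
Rt = 100 * (1 + -0.141295)
Rt = 100 * 0.858705
Rt = 85.871 ohm

85.871 ohm


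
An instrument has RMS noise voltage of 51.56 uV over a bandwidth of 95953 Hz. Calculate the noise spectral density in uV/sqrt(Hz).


Noise spectral density = Vrms / sqrt(BW).
NSD = 51.56 / sqrt(95953)
NSD = 51.56 / 309.7628
NSD = 0.1664 uV/sqrt(Hz)

0.1664 uV/sqrt(Hz)


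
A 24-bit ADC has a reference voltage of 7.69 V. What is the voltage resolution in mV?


The resolution (LSB) of an ADC is Vref / 2^n.
LSB = 7.69 / 2^24
LSB = 7.69 / 16777216
LSB = 4.6e-07 V = 0.00045836 mV

0.00045836 mV


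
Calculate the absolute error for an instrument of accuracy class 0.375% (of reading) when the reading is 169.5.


Absolute error = (accuracy% / 100) * reading.
Error = (0.375 / 100) * 169.5
Error = 0.00375 * 169.5
Error = 0.6356

0.6356


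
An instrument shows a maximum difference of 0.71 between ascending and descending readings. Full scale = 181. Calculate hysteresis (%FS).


Hysteresis = (max difference / full scale) * 100%.
H = (0.71 / 181) * 100
H = 0.392 %FS

0.392 %FS


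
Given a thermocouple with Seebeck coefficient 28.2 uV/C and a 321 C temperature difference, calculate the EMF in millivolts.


The thermocouple output V = sensitivity * dT.
V = 28.2 uV/C * 321 C
V = 9052.2 uV
V = 9.052 mV

9.052 mV


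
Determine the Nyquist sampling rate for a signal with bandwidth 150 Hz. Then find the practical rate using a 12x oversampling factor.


By Nyquist theorem, fs_min = 2 * fmax.
fs_min = 2 * 150 = 300 Hz
Practical rate = 12 * fs_min = 12 * 300 = 3600 Hz

fs_min = 300 Hz, fs_practical = 3600 Hz


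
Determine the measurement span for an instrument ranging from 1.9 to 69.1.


Span = upper range - lower range.
Span = 69.1 - (1.9)
Span = 67.2

67.2


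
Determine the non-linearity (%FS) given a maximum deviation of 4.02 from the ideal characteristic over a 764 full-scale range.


Linearity error = (max deviation / full scale) * 100%.
Linearity = (4.02 / 764) * 100
Linearity = 0.526 %FS

0.526 %FS


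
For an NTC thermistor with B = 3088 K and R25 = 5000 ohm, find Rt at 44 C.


NTC thermistor equation: Rt = R25 * exp(B * (1/T - 1/T25)).
T in Kelvin: 317.15 K, T25 = 298.15 K
1/T - 1/T25 = 1/317.15 - 1/298.15 = -0.00020093
B * (1/T - 1/T25) = 3088 * -0.00020093 = -0.6205
Rt = 5000 * exp(-0.6205) = 2688.4 ohm

2688.4 ohm


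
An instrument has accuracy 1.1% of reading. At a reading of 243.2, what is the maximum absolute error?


Absolute error = (accuracy% / 100) * reading.
Error = (1.1 / 100) * 243.2
Error = 0.011 * 243.2
Error = 2.6752

2.6752


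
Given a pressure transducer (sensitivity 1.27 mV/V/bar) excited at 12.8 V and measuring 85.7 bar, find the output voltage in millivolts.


Output = sensitivity * Vex * P.
Vout = 1.27 * 12.8 * 85.7
Vout = 16.256 * 85.7
Vout = 1393.14 mV

1393.14 mV


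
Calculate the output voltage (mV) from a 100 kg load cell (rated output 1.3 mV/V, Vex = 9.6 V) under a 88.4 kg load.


Vout = rated_output * Vex * (load / capacity).
Vout = 1.3 * 9.6 * (88.4 / 100)
Vout = 1.3 * 9.6 * 0.884
Vout = 11.032 mV

11.032 mV


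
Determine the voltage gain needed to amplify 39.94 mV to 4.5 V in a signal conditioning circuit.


Gain = Vout / Vin (converting to same units).
G = 4.5 V / 39.94 mV
G = 4500.0 mV / 39.94 mV
G = 112.67

112.67


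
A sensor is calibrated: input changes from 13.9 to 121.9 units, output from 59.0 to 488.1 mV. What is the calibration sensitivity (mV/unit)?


Sensitivity = (y2 - y1) / (x2 - x1).
S = (488.1 - 59.0) / (121.9 - 13.9)
S = 429.1 / 108.0
S = 3.9731 mV/unit

3.9731 mV/unit


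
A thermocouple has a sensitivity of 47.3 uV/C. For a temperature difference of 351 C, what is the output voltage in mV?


The thermocouple output V = sensitivity * dT.
V = 47.3 uV/C * 351 C
V = 16602.3 uV
V = 16.602 mV

16.602 mV


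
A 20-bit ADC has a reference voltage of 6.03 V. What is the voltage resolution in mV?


The resolution (LSB) of an ADC is Vref / 2^n.
LSB = 6.03 / 2^20
LSB = 6.03 / 1048576
LSB = 5.75e-06 V = 0.00575066 mV

0.00575066 mV


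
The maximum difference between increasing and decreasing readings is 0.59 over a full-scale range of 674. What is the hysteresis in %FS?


Hysteresis = (max difference / full scale) * 100%.
H = (0.59 / 674) * 100
H = 0.088 %FS

0.088 %FS


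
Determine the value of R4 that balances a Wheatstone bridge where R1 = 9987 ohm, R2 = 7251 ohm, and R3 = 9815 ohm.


At balance: R1*R4 = R2*R3, so R4 = R2*R3/R1.
R4 = 7251 * 9815 / 9987
R4 = 71168565 / 9987
R4 = 7126.12 ohm

7126.12 ohm


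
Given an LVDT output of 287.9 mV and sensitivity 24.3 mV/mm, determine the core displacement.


Displacement = Vout / sensitivity.
d = 287.9 / 24.3
d = 11.848 mm

11.848 mm


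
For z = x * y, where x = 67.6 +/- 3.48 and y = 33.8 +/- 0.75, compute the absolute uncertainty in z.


For a product z = x*y, the relative uncertainty is:
uz/z = sqrt((ux/x)^2 + (uy/y)^2)
Relative uncertainties: ux/x = 3.48/67.6 = 0.051479
uy/y = 0.75/33.8 = 0.022189
z = 67.6 * 33.8 = 2284.9
uz = 2284.9 * sqrt(0.051479^2 + 0.022189^2) = 128.086

128.086


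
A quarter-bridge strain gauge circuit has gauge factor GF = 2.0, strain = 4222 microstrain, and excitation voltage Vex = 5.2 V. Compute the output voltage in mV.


Quarter bridge output: Vout = (GF * epsilon * Vex) / 4.
Vout = (2.0 * 4222e-6 * 5.2) / 4
Vout = 0.0439088 / 4 V
Vout = 0.0109772 V = 10.9772 mV

10.9772 mV


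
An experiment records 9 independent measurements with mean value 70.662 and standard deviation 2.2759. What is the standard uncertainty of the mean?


The standard uncertainty for Type A evaluation is u = s / sqrt(n).
u = 2.2759 / sqrt(9)
u = 2.2759 / 3.0
u = 0.7586

0.7586


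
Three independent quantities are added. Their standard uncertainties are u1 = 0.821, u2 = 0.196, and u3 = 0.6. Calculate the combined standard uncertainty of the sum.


For a sum of independent quantities, uc = sqrt(u1^2 + u2^2 + u3^2).
uc = sqrt(0.821^2 + 0.196^2 + 0.6^2)
uc = sqrt(0.674041 + 0.038416 + 0.36)
uc = 1.0356

1.0356


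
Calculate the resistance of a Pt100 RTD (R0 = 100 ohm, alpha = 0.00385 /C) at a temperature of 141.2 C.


The RTD equation: Rt = R0 * (1 + alpha * T).
Rt = 100 * (1 + 0.00385 * 141.2)
Rt = 100 * (1 + 0.54362)
Rt = 100 * 1.54362
Rt = 154.362 ohm

154.362 ohm


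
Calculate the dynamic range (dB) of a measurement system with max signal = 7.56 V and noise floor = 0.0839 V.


Dynamic range = 20 * log10(Vmax / Vnoise).
DR = 20 * log10(7.56 / 0.0839)
DR = 20 * log10(90.11)
DR = 39.1 dB

39.1 dB


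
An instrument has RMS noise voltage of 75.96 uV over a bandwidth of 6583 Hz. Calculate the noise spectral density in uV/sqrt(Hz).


Noise spectral density = Vrms / sqrt(BW).
NSD = 75.96 / sqrt(6583)
NSD = 75.96 / 81.1357
NSD = 0.9362 uV/sqrt(Hz)

0.9362 uV/sqrt(Hz)


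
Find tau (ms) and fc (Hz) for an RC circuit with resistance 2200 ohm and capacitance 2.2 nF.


Time constant: tau = R * C.
tau = 2200 * 2.20e-09 = 4.84e-06 s
tau = 0.0048 ms
Cutoff frequency: fc = 1 / (2*pi*R*C).
fc = 1 / (2*pi*4.84e-06) = 32883.25 Hz

tau = 0.0048 ms, fc = 32883.25 Hz


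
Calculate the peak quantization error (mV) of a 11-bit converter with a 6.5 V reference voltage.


The maximum quantization error is +/- LSB/2.
LSB = Vref / 2^n = 6.5 / 2048 = 0.00317383 V
Max error = LSB / 2 = 0.00317383 / 2 = 0.00158691 V
Max error = 1.5869 mV

1.5869 mV


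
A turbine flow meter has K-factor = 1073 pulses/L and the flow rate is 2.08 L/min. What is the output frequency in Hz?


Frequency = K * Q / 60 (converting L/min to L/s).
f = 1073 * 2.08 / 60
f = 2231.84 / 60
f = 37.2 Hz

37.2 Hz


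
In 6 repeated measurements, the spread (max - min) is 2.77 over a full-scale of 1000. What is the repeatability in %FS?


Repeatability = (spread / full scale) * 100%.
R = (2.77 / 1000) * 100
R = 0.277 %FS

0.277 %FS


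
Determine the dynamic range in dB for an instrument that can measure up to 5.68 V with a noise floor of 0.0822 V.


Dynamic range = 20 * log10(Vmax / Vnoise).
DR = 20 * log10(5.68 / 0.0822)
DR = 20 * log10(69.1)
DR = 36.79 dB

36.79 dB


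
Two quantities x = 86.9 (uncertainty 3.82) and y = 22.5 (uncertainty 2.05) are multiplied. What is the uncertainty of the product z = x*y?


For a product z = x*y, the relative uncertainty is:
uz/z = sqrt((ux/x)^2 + (uy/y)^2)
Relative uncertainties: ux/x = 3.82/86.9 = 0.043959
uy/y = 2.05/22.5 = 0.091111
z = 86.9 * 22.5 = 1955.3
uz = 1955.3 * sqrt(0.043959^2 + 0.091111^2) = 197.795

197.795


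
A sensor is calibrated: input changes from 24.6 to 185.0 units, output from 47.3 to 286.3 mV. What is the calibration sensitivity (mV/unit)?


Sensitivity = (y2 - y1) / (x2 - x1).
S = (286.3 - 47.3) / (185.0 - 24.6)
S = 239.0 / 160.4
S = 1.49 mV/unit

1.49 mV/unit


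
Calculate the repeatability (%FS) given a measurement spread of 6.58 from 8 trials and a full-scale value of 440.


Repeatability = (spread / full scale) * 100%.
R = (6.58 / 440) * 100
R = 1.495 %FS

1.495 %FS


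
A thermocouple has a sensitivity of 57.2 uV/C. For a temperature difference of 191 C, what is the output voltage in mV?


The thermocouple output V = sensitivity * dT.
V = 57.2 uV/C * 191 C
V = 10925.2 uV
V = 10.925 mV

10.925 mV


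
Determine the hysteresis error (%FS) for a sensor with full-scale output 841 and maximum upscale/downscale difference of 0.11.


Hysteresis = (max difference / full scale) * 100%.
H = (0.11 / 841) * 100
H = 0.013 %FS

0.013 %FS


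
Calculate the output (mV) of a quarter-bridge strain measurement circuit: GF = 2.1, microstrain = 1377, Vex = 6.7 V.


Quarter bridge output: Vout = (GF * epsilon * Vex) / 4.
Vout = (2.1 * 1377e-6 * 6.7) / 4
Vout = 0.01937439 / 4 V
Vout = 0.0048436 V = 4.8436 mV

4.8436 mV


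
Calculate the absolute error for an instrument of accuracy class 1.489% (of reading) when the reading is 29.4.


Absolute error = (accuracy% / 100) * reading.
Error = (1.489 / 100) * 29.4
Error = 0.01489 * 29.4
Error = 0.4378

0.4378


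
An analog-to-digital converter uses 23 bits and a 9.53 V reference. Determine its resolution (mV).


The resolution (LSB) of an ADC is Vref / 2^n.
LSB = 9.53 / 2^23
LSB = 9.53 / 8388608
LSB = 1.14e-06 V = 0.00113606 mV

0.00113606 mV


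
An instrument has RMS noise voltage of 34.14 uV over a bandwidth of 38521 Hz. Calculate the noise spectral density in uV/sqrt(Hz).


Noise spectral density = Vrms / sqrt(BW).
NSD = 34.14 / sqrt(38521)
NSD = 34.14 / 196.2677
NSD = 0.1739 uV/sqrt(Hz)

0.1739 uV/sqrt(Hz)


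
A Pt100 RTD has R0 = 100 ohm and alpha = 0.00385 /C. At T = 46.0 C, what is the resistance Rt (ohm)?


The RTD equation: Rt = R0 * (1 + alpha * T).
Rt = 100 * (1 + 0.00385 * 46.0)
Rt = 100 * (1 + 0.1771)
Rt = 100 * 1.1771
Rt = 117.71 ohm

117.71 ohm


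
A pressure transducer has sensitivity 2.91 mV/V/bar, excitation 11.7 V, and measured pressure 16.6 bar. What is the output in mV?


Output = sensitivity * Vex * P.
Vout = 2.91 * 11.7 * 16.6
Vout = 34.047 * 16.6
Vout = 565.18 mV

565.18 mV


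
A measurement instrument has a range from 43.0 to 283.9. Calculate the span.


Span = upper range - lower range.
Span = 283.9 - (43.0)
Span = 240.9

240.9


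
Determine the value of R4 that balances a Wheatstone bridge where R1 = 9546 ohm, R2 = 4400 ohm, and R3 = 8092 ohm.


At balance: R1*R4 = R2*R3, so R4 = R2*R3/R1.
R4 = 4400 * 8092 / 9546
R4 = 35604800 / 9546
R4 = 3729.81 ohm

3729.81 ohm


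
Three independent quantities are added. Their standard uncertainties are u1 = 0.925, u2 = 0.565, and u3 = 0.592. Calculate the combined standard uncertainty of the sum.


For a sum of independent quantities, uc = sqrt(u1^2 + u2^2 + u3^2).
uc = sqrt(0.925^2 + 0.565^2 + 0.592^2)
uc = sqrt(0.855625 + 0.319225 + 0.350464)
uc = 1.235

1.235


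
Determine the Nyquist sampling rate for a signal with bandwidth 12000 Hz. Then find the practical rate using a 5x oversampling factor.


By Nyquist theorem, fs_min = 2 * fmax.
fs_min = 2 * 12000 = 24000 Hz
Practical rate = 5 * fs_min = 5 * 24000 = 120000 Hz

fs_min = 24000 Hz, fs_practical = 120000 Hz


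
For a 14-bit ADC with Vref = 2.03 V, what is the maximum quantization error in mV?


The maximum quantization error is +/- LSB/2.
LSB = Vref / 2^n = 2.03 / 16384 = 0.0001239 V
Max error = LSB / 2 = 0.0001239 / 2 = 6.195e-05 V
Max error = 0.062 mV

0.062 mV


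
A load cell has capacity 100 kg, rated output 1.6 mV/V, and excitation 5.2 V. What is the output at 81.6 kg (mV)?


Vout = rated_output * Vex * (load / capacity).
Vout = 1.6 * 5.2 * (81.6 / 100)
Vout = 1.6 * 5.2 * 0.816
Vout = 6.789 mV

6.789 mV


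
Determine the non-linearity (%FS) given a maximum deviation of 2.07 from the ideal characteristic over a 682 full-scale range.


Linearity error = (max deviation / full scale) * 100%.
Linearity = (2.07 / 682) * 100
Linearity = 0.304 %FS

0.304 %FS


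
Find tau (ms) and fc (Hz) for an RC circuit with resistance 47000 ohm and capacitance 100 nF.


Time constant: tau = R * C.
tau = 47000 * 1.00e-07 = 0.0047 s
tau = 4.7 ms
Cutoff frequency: fc = 1 / (2*pi*R*C).
fc = 1 / (2*pi*0.0047) = 33.86 Hz

tau = 4.7 ms, fc = 33.86 Hz


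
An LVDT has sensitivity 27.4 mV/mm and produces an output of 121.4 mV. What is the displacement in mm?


Displacement = Vout / sensitivity.
d = 121.4 / 27.4
d = 4.431 mm

4.431 mm


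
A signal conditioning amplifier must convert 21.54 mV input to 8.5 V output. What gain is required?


Gain = Vout / Vin (converting to same units).
G = 8.5 V / 21.54 mV
G = 8500.0 mV / 21.54 mV
G = 394.61

394.61


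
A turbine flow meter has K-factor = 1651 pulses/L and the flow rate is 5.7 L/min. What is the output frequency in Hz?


Frequency = K * Q / 60 (converting L/min to L/s).
f = 1651 * 5.7 / 60
f = 9410.7 / 60
f = 156.84 Hz

156.84 Hz


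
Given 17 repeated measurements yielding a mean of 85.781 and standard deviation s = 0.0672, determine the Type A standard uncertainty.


The standard uncertainty for Type A evaluation is u = s / sqrt(n).
u = 0.0672 / sqrt(17)
u = 0.0672 / 4.1231
u = 0.0163

0.0163


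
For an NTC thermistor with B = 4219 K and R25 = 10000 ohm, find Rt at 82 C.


NTC thermistor equation: Rt = R25 * exp(B * (1/T - 1/T25)).
T in Kelvin: 355.15 K, T25 = 298.15 K
1/T - 1/T25 = 1/355.15 - 1/298.15 = -0.0005383
B * (1/T - 1/T25) = 4219 * -0.0005383 = -2.2711
Rt = 10000 * exp(-2.2711) = 1032.0 ohm

1032.0 ohm


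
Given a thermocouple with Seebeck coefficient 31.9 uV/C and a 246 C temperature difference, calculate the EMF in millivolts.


The thermocouple output V = sensitivity * dT.
V = 31.9 uV/C * 246 C
V = 7847.4 uV
V = 7.847 mV

7.847 mV


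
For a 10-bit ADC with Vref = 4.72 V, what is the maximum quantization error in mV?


The maximum quantization error is +/- LSB/2.
LSB = Vref / 2^n = 4.72 / 1024 = 0.00460937 V
Max error = LSB / 2 = 0.00460937 / 2 = 0.00230469 V
Max error = 2.3047 mV

2.3047 mV
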